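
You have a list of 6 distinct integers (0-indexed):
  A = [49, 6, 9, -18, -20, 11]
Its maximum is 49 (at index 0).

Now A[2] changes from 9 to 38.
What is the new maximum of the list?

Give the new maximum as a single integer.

Old max = 49 (at index 0)
Change: A[2] 9 -> 38
Changed element was NOT the old max.
  New max = max(old_max, new_val) = max(49, 38) = 49

Answer: 49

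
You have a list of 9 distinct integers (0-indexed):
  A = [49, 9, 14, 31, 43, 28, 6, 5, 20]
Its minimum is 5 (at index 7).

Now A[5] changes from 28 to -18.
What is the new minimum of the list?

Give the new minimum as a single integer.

Answer: -18

Derivation:
Old min = 5 (at index 7)
Change: A[5] 28 -> -18
Changed element was NOT the old min.
  New min = min(old_min, new_val) = min(5, -18) = -18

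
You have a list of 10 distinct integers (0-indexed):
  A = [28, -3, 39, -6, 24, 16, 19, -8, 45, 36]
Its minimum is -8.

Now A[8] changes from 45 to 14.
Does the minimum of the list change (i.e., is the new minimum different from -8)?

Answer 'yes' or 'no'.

Old min = -8
Change: A[8] 45 -> 14
Changed element was NOT the min; min changes only if 14 < -8.
New min = -8; changed? no

Answer: no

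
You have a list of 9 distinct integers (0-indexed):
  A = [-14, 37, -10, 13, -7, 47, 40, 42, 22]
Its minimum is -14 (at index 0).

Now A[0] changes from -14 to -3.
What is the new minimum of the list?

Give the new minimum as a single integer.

Answer: -10

Derivation:
Old min = -14 (at index 0)
Change: A[0] -14 -> -3
Changed element WAS the min. Need to check: is -3 still <= all others?
  Min of remaining elements: -10
  New min = min(-3, -10) = -10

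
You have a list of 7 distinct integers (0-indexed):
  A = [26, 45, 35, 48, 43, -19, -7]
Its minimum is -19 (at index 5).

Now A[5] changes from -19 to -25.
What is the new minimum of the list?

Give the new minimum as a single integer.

Old min = -19 (at index 5)
Change: A[5] -19 -> -25
Changed element WAS the min. Need to check: is -25 still <= all others?
  Min of remaining elements: -7
  New min = min(-25, -7) = -25

Answer: -25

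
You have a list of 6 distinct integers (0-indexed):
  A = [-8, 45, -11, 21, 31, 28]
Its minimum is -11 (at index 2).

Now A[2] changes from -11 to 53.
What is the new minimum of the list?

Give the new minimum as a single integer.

Answer: -8

Derivation:
Old min = -11 (at index 2)
Change: A[2] -11 -> 53
Changed element WAS the min. Need to check: is 53 still <= all others?
  Min of remaining elements: -8
  New min = min(53, -8) = -8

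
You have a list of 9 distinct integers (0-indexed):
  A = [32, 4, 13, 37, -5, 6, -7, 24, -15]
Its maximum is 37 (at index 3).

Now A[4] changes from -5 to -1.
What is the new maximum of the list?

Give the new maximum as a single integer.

Old max = 37 (at index 3)
Change: A[4] -5 -> -1
Changed element was NOT the old max.
  New max = max(old_max, new_val) = max(37, -1) = 37

Answer: 37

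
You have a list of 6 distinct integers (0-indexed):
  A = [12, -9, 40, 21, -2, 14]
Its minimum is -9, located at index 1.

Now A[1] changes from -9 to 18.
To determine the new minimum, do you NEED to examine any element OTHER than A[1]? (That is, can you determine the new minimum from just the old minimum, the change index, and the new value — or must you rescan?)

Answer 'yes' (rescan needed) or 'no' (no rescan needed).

Answer: yes

Derivation:
Old min = -9 at index 1
Change at index 1: -9 -> 18
Index 1 WAS the min and new value 18 > old min -9. Must rescan other elements to find the new min.
Needs rescan: yes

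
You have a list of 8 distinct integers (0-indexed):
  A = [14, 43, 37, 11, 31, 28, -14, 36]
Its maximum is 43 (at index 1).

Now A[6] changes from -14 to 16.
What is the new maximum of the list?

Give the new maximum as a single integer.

Old max = 43 (at index 1)
Change: A[6] -14 -> 16
Changed element was NOT the old max.
  New max = max(old_max, new_val) = max(43, 16) = 43

Answer: 43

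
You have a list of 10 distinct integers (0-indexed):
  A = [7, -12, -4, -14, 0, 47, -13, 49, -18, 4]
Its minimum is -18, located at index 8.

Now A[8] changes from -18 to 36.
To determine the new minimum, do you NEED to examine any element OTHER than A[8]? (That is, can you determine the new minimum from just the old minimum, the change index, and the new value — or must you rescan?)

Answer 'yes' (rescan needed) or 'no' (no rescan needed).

Answer: yes

Derivation:
Old min = -18 at index 8
Change at index 8: -18 -> 36
Index 8 WAS the min and new value 36 > old min -18. Must rescan other elements to find the new min.
Needs rescan: yes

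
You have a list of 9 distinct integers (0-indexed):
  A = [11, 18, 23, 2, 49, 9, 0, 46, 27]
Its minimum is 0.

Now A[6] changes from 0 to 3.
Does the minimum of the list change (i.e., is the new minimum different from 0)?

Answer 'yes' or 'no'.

Old min = 0
Change: A[6] 0 -> 3
Changed element was the min; new min must be rechecked.
New min = 2; changed? yes

Answer: yes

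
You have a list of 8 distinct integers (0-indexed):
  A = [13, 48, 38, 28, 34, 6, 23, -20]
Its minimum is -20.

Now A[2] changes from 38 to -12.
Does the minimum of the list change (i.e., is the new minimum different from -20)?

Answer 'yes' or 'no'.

Answer: no

Derivation:
Old min = -20
Change: A[2] 38 -> -12
Changed element was NOT the min; min changes only if -12 < -20.
New min = -20; changed? no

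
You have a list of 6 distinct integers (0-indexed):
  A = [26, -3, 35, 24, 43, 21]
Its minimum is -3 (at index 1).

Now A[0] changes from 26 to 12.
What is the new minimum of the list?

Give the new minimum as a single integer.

Old min = -3 (at index 1)
Change: A[0] 26 -> 12
Changed element was NOT the old min.
  New min = min(old_min, new_val) = min(-3, 12) = -3

Answer: -3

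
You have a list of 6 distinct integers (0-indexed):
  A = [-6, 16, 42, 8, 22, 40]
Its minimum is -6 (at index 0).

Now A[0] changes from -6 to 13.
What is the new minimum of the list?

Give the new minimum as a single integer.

Answer: 8

Derivation:
Old min = -6 (at index 0)
Change: A[0] -6 -> 13
Changed element WAS the min. Need to check: is 13 still <= all others?
  Min of remaining elements: 8
  New min = min(13, 8) = 8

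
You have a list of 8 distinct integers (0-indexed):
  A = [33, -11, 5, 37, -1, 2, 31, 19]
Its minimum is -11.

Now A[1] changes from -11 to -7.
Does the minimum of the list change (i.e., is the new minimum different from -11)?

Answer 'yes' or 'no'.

Answer: yes

Derivation:
Old min = -11
Change: A[1] -11 -> -7
Changed element was the min; new min must be rechecked.
New min = -7; changed? yes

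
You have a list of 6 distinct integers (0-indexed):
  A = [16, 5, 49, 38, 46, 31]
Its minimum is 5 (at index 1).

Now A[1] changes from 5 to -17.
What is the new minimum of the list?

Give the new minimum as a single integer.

Answer: -17

Derivation:
Old min = 5 (at index 1)
Change: A[1] 5 -> -17
Changed element WAS the min. Need to check: is -17 still <= all others?
  Min of remaining elements: 16
  New min = min(-17, 16) = -17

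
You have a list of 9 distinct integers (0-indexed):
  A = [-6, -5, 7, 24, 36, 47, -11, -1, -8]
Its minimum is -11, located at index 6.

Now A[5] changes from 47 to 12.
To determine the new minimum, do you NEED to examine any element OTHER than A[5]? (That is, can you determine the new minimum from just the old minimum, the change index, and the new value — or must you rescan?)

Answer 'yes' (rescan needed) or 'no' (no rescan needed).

Answer: no

Derivation:
Old min = -11 at index 6
Change at index 5: 47 -> 12
Index 5 was NOT the min. New min = min(-11, 12). No rescan of other elements needed.
Needs rescan: no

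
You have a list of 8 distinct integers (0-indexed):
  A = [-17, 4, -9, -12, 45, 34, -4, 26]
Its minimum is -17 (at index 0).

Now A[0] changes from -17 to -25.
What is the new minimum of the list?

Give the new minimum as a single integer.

Answer: -25

Derivation:
Old min = -17 (at index 0)
Change: A[0] -17 -> -25
Changed element WAS the min. Need to check: is -25 still <= all others?
  Min of remaining elements: -12
  New min = min(-25, -12) = -25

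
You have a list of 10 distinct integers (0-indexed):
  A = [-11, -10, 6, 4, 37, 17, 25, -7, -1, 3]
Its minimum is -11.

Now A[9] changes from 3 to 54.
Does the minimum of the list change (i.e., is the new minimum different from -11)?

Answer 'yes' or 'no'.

Old min = -11
Change: A[9] 3 -> 54
Changed element was NOT the min; min changes only if 54 < -11.
New min = -11; changed? no

Answer: no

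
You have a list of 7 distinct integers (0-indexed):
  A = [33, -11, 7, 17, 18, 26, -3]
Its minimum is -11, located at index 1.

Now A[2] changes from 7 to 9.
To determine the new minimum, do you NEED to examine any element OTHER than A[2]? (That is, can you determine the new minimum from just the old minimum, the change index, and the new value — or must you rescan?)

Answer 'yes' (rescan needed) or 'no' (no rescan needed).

Old min = -11 at index 1
Change at index 2: 7 -> 9
Index 2 was NOT the min. New min = min(-11, 9). No rescan of other elements needed.
Needs rescan: no

Answer: no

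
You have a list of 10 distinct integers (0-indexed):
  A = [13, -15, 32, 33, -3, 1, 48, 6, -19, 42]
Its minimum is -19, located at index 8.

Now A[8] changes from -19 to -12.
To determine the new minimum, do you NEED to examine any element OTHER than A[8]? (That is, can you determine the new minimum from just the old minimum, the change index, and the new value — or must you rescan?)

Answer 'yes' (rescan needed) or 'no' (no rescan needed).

Answer: yes

Derivation:
Old min = -19 at index 8
Change at index 8: -19 -> -12
Index 8 WAS the min and new value -12 > old min -19. Must rescan other elements to find the new min.
Needs rescan: yes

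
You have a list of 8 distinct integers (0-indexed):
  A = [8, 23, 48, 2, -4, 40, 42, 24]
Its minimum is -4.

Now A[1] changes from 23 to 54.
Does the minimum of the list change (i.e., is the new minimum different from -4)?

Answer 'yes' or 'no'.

Answer: no

Derivation:
Old min = -4
Change: A[1] 23 -> 54
Changed element was NOT the min; min changes only if 54 < -4.
New min = -4; changed? no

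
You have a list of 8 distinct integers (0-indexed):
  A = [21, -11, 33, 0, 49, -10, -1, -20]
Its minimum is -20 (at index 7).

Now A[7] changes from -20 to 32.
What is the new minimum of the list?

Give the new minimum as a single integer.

Answer: -11

Derivation:
Old min = -20 (at index 7)
Change: A[7] -20 -> 32
Changed element WAS the min. Need to check: is 32 still <= all others?
  Min of remaining elements: -11
  New min = min(32, -11) = -11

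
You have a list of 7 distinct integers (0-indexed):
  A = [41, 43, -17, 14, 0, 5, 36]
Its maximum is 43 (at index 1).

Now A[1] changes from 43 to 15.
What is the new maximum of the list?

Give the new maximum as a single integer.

Old max = 43 (at index 1)
Change: A[1] 43 -> 15
Changed element WAS the max -> may need rescan.
  Max of remaining elements: 41
  New max = max(15, 41) = 41

Answer: 41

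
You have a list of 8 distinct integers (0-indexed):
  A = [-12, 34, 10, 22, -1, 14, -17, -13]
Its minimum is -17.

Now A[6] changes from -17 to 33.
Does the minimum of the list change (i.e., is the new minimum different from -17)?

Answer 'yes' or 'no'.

Old min = -17
Change: A[6] -17 -> 33
Changed element was the min; new min must be rechecked.
New min = -13; changed? yes

Answer: yes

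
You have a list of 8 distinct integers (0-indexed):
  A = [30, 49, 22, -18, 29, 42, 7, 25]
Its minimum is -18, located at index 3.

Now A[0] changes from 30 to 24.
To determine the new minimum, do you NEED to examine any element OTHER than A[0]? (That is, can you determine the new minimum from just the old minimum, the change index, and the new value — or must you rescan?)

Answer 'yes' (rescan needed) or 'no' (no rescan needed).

Old min = -18 at index 3
Change at index 0: 30 -> 24
Index 0 was NOT the min. New min = min(-18, 24). No rescan of other elements needed.
Needs rescan: no

Answer: no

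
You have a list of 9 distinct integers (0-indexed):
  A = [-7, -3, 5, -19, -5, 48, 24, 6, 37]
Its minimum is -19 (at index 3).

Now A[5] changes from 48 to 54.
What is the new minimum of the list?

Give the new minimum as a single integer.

Answer: -19

Derivation:
Old min = -19 (at index 3)
Change: A[5] 48 -> 54
Changed element was NOT the old min.
  New min = min(old_min, new_val) = min(-19, 54) = -19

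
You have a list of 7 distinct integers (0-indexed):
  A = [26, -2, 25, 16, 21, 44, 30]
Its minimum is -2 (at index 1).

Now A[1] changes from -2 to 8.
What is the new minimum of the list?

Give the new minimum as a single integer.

Answer: 8

Derivation:
Old min = -2 (at index 1)
Change: A[1] -2 -> 8
Changed element WAS the min. Need to check: is 8 still <= all others?
  Min of remaining elements: 16
  New min = min(8, 16) = 8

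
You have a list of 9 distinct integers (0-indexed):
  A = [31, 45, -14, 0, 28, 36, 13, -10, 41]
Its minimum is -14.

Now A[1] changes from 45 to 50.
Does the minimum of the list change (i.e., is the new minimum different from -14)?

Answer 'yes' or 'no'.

Answer: no

Derivation:
Old min = -14
Change: A[1] 45 -> 50
Changed element was NOT the min; min changes only if 50 < -14.
New min = -14; changed? no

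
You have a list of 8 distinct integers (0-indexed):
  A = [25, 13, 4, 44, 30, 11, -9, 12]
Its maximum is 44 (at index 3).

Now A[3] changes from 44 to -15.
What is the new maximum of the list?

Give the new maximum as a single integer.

Answer: 30

Derivation:
Old max = 44 (at index 3)
Change: A[3] 44 -> -15
Changed element WAS the max -> may need rescan.
  Max of remaining elements: 30
  New max = max(-15, 30) = 30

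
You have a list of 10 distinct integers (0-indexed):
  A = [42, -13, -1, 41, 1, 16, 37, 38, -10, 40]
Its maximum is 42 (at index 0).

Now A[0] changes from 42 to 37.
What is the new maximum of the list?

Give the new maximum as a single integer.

Answer: 41

Derivation:
Old max = 42 (at index 0)
Change: A[0] 42 -> 37
Changed element WAS the max -> may need rescan.
  Max of remaining elements: 41
  New max = max(37, 41) = 41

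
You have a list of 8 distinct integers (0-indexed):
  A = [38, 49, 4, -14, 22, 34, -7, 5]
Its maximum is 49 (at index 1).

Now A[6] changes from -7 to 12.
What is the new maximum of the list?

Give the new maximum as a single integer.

Answer: 49

Derivation:
Old max = 49 (at index 1)
Change: A[6] -7 -> 12
Changed element was NOT the old max.
  New max = max(old_max, new_val) = max(49, 12) = 49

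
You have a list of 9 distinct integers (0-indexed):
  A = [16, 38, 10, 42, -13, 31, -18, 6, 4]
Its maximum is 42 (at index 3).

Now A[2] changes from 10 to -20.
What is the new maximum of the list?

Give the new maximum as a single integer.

Answer: 42

Derivation:
Old max = 42 (at index 3)
Change: A[2] 10 -> -20
Changed element was NOT the old max.
  New max = max(old_max, new_val) = max(42, -20) = 42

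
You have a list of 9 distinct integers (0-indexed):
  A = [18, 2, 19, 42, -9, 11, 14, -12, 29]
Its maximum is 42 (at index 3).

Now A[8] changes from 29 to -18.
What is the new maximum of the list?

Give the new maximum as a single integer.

Old max = 42 (at index 3)
Change: A[8] 29 -> -18
Changed element was NOT the old max.
  New max = max(old_max, new_val) = max(42, -18) = 42

Answer: 42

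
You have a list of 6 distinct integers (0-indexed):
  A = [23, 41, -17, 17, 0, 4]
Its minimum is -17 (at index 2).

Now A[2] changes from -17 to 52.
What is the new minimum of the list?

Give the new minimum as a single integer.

Answer: 0

Derivation:
Old min = -17 (at index 2)
Change: A[2] -17 -> 52
Changed element WAS the min. Need to check: is 52 still <= all others?
  Min of remaining elements: 0
  New min = min(52, 0) = 0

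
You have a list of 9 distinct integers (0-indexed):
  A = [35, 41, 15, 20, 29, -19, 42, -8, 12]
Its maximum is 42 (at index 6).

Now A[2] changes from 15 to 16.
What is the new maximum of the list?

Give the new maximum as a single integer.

Answer: 42

Derivation:
Old max = 42 (at index 6)
Change: A[2] 15 -> 16
Changed element was NOT the old max.
  New max = max(old_max, new_val) = max(42, 16) = 42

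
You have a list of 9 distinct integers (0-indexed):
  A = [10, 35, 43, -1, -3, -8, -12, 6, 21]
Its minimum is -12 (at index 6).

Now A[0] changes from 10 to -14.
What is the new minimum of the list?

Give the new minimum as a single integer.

Old min = -12 (at index 6)
Change: A[0] 10 -> -14
Changed element was NOT the old min.
  New min = min(old_min, new_val) = min(-12, -14) = -14

Answer: -14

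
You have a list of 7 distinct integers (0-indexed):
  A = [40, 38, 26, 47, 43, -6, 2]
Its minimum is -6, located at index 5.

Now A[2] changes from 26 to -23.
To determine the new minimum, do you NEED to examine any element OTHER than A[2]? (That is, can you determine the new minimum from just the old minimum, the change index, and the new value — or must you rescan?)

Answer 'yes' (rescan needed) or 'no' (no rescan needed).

Old min = -6 at index 5
Change at index 2: 26 -> -23
Index 2 was NOT the min. New min = min(-6, -23). No rescan of other elements needed.
Needs rescan: no

Answer: no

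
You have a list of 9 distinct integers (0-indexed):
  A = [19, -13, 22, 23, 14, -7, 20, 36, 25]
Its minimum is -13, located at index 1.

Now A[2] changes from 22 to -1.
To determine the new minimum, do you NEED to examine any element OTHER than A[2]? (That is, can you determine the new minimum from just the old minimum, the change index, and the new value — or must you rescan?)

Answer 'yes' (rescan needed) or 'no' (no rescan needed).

Old min = -13 at index 1
Change at index 2: 22 -> -1
Index 2 was NOT the min. New min = min(-13, -1). No rescan of other elements needed.
Needs rescan: no

Answer: no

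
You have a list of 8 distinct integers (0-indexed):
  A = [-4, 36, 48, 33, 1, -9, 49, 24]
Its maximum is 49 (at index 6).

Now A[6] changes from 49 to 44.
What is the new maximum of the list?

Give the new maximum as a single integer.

Old max = 49 (at index 6)
Change: A[6] 49 -> 44
Changed element WAS the max -> may need rescan.
  Max of remaining elements: 48
  New max = max(44, 48) = 48

Answer: 48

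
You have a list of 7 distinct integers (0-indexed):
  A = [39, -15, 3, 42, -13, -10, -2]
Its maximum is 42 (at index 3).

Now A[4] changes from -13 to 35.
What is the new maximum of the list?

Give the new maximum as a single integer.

Answer: 42

Derivation:
Old max = 42 (at index 3)
Change: A[4] -13 -> 35
Changed element was NOT the old max.
  New max = max(old_max, new_val) = max(42, 35) = 42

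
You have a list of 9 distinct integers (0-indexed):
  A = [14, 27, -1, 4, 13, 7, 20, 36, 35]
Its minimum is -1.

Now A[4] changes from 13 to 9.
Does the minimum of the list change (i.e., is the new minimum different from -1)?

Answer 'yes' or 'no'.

Old min = -1
Change: A[4] 13 -> 9
Changed element was NOT the min; min changes only if 9 < -1.
New min = -1; changed? no

Answer: no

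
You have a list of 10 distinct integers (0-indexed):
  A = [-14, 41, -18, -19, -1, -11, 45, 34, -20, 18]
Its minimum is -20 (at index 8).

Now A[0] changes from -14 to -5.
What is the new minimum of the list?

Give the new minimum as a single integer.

Old min = -20 (at index 8)
Change: A[0] -14 -> -5
Changed element was NOT the old min.
  New min = min(old_min, new_val) = min(-20, -5) = -20

Answer: -20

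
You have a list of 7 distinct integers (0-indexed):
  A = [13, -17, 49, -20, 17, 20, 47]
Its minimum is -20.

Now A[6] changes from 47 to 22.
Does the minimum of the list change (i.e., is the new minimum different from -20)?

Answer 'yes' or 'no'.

Answer: no

Derivation:
Old min = -20
Change: A[6] 47 -> 22
Changed element was NOT the min; min changes only if 22 < -20.
New min = -20; changed? no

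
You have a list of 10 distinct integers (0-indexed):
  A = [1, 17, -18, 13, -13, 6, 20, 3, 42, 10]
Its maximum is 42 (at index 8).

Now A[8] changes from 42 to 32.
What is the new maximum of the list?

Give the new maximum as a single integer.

Answer: 32

Derivation:
Old max = 42 (at index 8)
Change: A[8] 42 -> 32
Changed element WAS the max -> may need rescan.
  Max of remaining elements: 20
  New max = max(32, 20) = 32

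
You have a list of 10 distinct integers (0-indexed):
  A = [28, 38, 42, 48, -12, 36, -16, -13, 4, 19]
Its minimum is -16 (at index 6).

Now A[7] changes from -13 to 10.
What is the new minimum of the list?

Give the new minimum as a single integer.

Answer: -16

Derivation:
Old min = -16 (at index 6)
Change: A[7] -13 -> 10
Changed element was NOT the old min.
  New min = min(old_min, new_val) = min(-16, 10) = -16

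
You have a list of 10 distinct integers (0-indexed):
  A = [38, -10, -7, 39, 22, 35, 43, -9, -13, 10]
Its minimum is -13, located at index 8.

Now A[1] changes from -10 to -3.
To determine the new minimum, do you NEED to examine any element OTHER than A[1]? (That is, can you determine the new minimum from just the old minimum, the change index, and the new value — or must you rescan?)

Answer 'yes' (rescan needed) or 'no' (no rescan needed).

Answer: no

Derivation:
Old min = -13 at index 8
Change at index 1: -10 -> -3
Index 1 was NOT the min. New min = min(-13, -3). No rescan of other elements needed.
Needs rescan: no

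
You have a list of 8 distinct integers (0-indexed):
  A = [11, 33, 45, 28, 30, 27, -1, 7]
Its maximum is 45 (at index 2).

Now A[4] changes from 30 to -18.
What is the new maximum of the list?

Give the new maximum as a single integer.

Old max = 45 (at index 2)
Change: A[4] 30 -> -18
Changed element was NOT the old max.
  New max = max(old_max, new_val) = max(45, -18) = 45

Answer: 45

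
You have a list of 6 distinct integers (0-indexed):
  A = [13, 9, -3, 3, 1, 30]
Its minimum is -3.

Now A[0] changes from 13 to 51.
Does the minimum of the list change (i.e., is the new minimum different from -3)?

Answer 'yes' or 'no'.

Answer: no

Derivation:
Old min = -3
Change: A[0] 13 -> 51
Changed element was NOT the min; min changes only if 51 < -3.
New min = -3; changed? no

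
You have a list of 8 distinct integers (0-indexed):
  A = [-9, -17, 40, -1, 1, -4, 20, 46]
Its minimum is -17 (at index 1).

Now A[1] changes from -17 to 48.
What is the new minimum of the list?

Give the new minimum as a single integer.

Old min = -17 (at index 1)
Change: A[1] -17 -> 48
Changed element WAS the min. Need to check: is 48 still <= all others?
  Min of remaining elements: -9
  New min = min(48, -9) = -9

Answer: -9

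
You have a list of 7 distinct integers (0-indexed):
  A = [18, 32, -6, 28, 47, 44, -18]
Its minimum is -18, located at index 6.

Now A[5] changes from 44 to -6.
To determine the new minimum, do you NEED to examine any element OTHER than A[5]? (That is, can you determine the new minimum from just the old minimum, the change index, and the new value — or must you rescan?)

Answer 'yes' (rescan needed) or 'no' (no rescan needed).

Old min = -18 at index 6
Change at index 5: 44 -> -6
Index 5 was NOT the min. New min = min(-18, -6). No rescan of other elements needed.
Needs rescan: no

Answer: no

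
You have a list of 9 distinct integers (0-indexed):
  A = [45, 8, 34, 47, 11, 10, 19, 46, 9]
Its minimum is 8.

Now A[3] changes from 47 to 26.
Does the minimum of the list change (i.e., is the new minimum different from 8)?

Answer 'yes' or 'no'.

Old min = 8
Change: A[3] 47 -> 26
Changed element was NOT the min; min changes only if 26 < 8.
New min = 8; changed? no

Answer: no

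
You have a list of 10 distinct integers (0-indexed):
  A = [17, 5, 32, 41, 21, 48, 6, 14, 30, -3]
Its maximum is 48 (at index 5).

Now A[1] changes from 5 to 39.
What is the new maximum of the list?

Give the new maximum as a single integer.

Old max = 48 (at index 5)
Change: A[1] 5 -> 39
Changed element was NOT the old max.
  New max = max(old_max, new_val) = max(48, 39) = 48

Answer: 48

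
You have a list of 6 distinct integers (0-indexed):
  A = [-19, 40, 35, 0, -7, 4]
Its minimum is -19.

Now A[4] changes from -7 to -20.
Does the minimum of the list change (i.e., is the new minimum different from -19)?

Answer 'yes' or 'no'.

Old min = -19
Change: A[4] -7 -> -20
Changed element was NOT the min; min changes only if -20 < -19.
New min = -20; changed? yes

Answer: yes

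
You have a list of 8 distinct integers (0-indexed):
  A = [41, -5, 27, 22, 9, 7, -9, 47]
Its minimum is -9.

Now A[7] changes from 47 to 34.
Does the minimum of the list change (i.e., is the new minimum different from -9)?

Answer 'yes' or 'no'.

Answer: no

Derivation:
Old min = -9
Change: A[7] 47 -> 34
Changed element was NOT the min; min changes only if 34 < -9.
New min = -9; changed? no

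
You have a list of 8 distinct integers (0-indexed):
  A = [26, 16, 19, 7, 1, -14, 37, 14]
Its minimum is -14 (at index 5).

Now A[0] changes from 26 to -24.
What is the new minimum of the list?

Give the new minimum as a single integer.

Answer: -24

Derivation:
Old min = -14 (at index 5)
Change: A[0] 26 -> -24
Changed element was NOT the old min.
  New min = min(old_min, new_val) = min(-14, -24) = -24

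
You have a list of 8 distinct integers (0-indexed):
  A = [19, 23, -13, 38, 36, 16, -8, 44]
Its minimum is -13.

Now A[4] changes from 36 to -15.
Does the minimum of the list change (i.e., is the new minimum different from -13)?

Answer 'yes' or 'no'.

Answer: yes

Derivation:
Old min = -13
Change: A[4] 36 -> -15
Changed element was NOT the min; min changes only if -15 < -13.
New min = -15; changed? yes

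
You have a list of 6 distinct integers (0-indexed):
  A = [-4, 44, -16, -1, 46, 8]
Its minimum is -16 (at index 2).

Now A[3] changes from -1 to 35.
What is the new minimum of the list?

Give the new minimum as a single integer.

Answer: -16

Derivation:
Old min = -16 (at index 2)
Change: A[3] -1 -> 35
Changed element was NOT the old min.
  New min = min(old_min, new_val) = min(-16, 35) = -16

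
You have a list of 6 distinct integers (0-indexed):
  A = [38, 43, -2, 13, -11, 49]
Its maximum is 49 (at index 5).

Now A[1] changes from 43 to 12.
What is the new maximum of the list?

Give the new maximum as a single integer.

Old max = 49 (at index 5)
Change: A[1] 43 -> 12
Changed element was NOT the old max.
  New max = max(old_max, new_val) = max(49, 12) = 49

Answer: 49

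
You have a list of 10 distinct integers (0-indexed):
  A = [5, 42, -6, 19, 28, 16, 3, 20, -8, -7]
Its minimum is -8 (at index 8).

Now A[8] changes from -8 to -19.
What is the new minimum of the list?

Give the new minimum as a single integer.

Old min = -8 (at index 8)
Change: A[8] -8 -> -19
Changed element WAS the min. Need to check: is -19 still <= all others?
  Min of remaining elements: -7
  New min = min(-19, -7) = -19

Answer: -19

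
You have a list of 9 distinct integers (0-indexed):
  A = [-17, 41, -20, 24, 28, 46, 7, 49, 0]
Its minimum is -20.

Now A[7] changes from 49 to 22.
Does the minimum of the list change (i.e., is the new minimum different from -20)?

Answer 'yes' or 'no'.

Old min = -20
Change: A[7] 49 -> 22
Changed element was NOT the min; min changes only if 22 < -20.
New min = -20; changed? no

Answer: no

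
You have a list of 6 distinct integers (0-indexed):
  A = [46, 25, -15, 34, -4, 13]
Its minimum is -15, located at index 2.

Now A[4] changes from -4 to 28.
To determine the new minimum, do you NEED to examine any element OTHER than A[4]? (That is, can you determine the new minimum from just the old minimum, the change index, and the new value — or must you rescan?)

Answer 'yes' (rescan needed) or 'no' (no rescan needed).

Old min = -15 at index 2
Change at index 4: -4 -> 28
Index 4 was NOT the min. New min = min(-15, 28). No rescan of other elements needed.
Needs rescan: no

Answer: no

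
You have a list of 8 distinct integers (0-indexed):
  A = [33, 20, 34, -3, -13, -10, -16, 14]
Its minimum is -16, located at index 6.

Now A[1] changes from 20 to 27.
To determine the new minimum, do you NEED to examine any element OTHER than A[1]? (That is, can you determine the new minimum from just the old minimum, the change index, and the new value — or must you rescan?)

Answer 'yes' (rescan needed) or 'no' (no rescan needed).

Old min = -16 at index 6
Change at index 1: 20 -> 27
Index 1 was NOT the min. New min = min(-16, 27). No rescan of other elements needed.
Needs rescan: no

Answer: no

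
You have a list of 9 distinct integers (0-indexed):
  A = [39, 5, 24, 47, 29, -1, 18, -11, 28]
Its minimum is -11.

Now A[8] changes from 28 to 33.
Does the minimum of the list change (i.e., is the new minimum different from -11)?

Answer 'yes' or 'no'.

Old min = -11
Change: A[8] 28 -> 33
Changed element was NOT the min; min changes only if 33 < -11.
New min = -11; changed? no

Answer: no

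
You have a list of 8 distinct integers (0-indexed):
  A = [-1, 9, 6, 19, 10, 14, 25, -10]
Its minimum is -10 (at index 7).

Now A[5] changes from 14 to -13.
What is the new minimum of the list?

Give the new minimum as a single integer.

Answer: -13

Derivation:
Old min = -10 (at index 7)
Change: A[5] 14 -> -13
Changed element was NOT the old min.
  New min = min(old_min, new_val) = min(-10, -13) = -13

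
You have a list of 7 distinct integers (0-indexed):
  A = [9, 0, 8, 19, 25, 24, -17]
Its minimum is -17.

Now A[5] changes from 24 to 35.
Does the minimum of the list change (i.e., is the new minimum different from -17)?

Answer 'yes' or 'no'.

Answer: no

Derivation:
Old min = -17
Change: A[5] 24 -> 35
Changed element was NOT the min; min changes only if 35 < -17.
New min = -17; changed? no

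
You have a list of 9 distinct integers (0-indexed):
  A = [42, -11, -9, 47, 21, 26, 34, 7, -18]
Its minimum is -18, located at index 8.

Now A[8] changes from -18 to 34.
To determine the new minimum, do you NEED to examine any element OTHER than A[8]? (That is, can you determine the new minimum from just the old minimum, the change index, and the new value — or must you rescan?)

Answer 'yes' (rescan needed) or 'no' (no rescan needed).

Answer: yes

Derivation:
Old min = -18 at index 8
Change at index 8: -18 -> 34
Index 8 WAS the min and new value 34 > old min -18. Must rescan other elements to find the new min.
Needs rescan: yes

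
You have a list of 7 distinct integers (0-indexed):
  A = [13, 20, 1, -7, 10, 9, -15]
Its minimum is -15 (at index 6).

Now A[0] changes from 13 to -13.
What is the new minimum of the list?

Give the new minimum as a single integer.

Answer: -15

Derivation:
Old min = -15 (at index 6)
Change: A[0] 13 -> -13
Changed element was NOT the old min.
  New min = min(old_min, new_val) = min(-15, -13) = -15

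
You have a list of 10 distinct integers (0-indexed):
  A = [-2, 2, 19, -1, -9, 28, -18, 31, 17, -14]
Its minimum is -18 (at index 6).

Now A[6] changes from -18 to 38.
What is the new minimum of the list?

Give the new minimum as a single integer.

Answer: -14

Derivation:
Old min = -18 (at index 6)
Change: A[6] -18 -> 38
Changed element WAS the min. Need to check: is 38 still <= all others?
  Min of remaining elements: -14
  New min = min(38, -14) = -14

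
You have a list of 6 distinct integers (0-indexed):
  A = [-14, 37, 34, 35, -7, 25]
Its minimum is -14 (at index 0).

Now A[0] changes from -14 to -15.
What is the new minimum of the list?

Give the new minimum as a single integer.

Old min = -14 (at index 0)
Change: A[0] -14 -> -15
Changed element WAS the min. Need to check: is -15 still <= all others?
  Min of remaining elements: -7
  New min = min(-15, -7) = -15

Answer: -15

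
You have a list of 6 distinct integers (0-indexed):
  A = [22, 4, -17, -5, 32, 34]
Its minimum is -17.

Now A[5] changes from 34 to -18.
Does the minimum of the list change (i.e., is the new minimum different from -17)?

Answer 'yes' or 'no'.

Old min = -17
Change: A[5] 34 -> -18
Changed element was NOT the min; min changes only if -18 < -17.
New min = -18; changed? yes

Answer: yes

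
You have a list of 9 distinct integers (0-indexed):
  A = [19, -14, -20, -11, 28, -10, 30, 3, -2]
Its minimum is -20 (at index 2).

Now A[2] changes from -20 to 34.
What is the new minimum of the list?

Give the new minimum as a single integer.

Answer: -14

Derivation:
Old min = -20 (at index 2)
Change: A[2] -20 -> 34
Changed element WAS the min. Need to check: is 34 still <= all others?
  Min of remaining elements: -14
  New min = min(34, -14) = -14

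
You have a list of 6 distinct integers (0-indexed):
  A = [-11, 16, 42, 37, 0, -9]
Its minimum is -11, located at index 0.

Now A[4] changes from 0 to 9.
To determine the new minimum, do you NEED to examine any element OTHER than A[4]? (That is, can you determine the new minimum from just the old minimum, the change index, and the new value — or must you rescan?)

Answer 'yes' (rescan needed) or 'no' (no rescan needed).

Old min = -11 at index 0
Change at index 4: 0 -> 9
Index 4 was NOT the min. New min = min(-11, 9). No rescan of other elements needed.
Needs rescan: no

Answer: no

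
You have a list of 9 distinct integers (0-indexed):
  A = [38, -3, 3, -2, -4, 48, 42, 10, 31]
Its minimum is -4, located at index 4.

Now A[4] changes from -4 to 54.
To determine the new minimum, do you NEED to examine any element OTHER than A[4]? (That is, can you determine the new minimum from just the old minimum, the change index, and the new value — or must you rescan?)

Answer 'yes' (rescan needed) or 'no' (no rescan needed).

Answer: yes

Derivation:
Old min = -4 at index 4
Change at index 4: -4 -> 54
Index 4 WAS the min and new value 54 > old min -4. Must rescan other elements to find the new min.
Needs rescan: yes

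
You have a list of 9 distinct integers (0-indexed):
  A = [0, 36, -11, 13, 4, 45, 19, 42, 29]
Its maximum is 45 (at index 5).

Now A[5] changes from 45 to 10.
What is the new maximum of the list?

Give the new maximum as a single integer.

Answer: 42

Derivation:
Old max = 45 (at index 5)
Change: A[5] 45 -> 10
Changed element WAS the max -> may need rescan.
  Max of remaining elements: 42
  New max = max(10, 42) = 42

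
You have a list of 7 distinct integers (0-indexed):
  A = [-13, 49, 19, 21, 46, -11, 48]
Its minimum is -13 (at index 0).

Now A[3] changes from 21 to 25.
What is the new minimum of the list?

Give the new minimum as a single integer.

Answer: -13

Derivation:
Old min = -13 (at index 0)
Change: A[3] 21 -> 25
Changed element was NOT the old min.
  New min = min(old_min, new_val) = min(-13, 25) = -13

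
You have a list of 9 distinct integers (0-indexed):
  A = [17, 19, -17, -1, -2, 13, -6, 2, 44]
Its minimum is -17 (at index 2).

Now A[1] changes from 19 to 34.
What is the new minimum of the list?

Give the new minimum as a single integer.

Answer: -17

Derivation:
Old min = -17 (at index 2)
Change: A[1] 19 -> 34
Changed element was NOT the old min.
  New min = min(old_min, new_val) = min(-17, 34) = -17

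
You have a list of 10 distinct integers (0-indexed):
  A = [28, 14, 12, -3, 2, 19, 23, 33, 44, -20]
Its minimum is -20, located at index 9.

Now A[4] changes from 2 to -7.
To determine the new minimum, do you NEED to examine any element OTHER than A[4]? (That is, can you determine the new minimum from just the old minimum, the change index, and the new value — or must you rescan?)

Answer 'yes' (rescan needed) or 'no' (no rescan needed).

Answer: no

Derivation:
Old min = -20 at index 9
Change at index 4: 2 -> -7
Index 4 was NOT the min. New min = min(-20, -7). No rescan of other elements needed.
Needs rescan: no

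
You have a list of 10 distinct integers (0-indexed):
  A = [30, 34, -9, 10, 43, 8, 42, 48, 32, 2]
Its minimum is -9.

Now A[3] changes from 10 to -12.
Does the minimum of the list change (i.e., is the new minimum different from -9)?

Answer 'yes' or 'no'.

Answer: yes

Derivation:
Old min = -9
Change: A[3] 10 -> -12
Changed element was NOT the min; min changes only if -12 < -9.
New min = -12; changed? yes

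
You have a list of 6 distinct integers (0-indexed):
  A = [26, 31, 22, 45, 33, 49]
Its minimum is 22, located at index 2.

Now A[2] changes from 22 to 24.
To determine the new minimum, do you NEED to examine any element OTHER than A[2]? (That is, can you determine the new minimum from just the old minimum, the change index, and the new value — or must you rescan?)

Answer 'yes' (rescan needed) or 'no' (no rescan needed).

Old min = 22 at index 2
Change at index 2: 22 -> 24
Index 2 WAS the min and new value 24 > old min 22. Must rescan other elements to find the new min.
Needs rescan: yes

Answer: yes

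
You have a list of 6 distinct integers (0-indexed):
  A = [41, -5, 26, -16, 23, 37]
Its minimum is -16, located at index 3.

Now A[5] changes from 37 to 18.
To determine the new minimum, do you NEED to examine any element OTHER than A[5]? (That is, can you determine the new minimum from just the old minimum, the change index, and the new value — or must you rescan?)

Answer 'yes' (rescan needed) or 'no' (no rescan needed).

Answer: no

Derivation:
Old min = -16 at index 3
Change at index 5: 37 -> 18
Index 5 was NOT the min. New min = min(-16, 18). No rescan of other elements needed.
Needs rescan: no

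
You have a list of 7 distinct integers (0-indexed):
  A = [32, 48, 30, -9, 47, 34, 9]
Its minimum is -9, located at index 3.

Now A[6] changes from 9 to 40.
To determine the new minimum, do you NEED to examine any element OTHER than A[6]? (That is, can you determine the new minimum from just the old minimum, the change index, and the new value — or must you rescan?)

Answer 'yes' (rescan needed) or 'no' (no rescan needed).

Answer: no

Derivation:
Old min = -9 at index 3
Change at index 6: 9 -> 40
Index 6 was NOT the min. New min = min(-9, 40). No rescan of other elements needed.
Needs rescan: no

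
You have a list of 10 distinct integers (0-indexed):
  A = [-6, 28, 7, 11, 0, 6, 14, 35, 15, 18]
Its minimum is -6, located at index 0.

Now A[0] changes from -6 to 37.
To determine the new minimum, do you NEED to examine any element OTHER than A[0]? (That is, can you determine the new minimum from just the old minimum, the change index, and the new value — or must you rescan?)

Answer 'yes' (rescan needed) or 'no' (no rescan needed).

Answer: yes

Derivation:
Old min = -6 at index 0
Change at index 0: -6 -> 37
Index 0 WAS the min and new value 37 > old min -6. Must rescan other elements to find the new min.
Needs rescan: yes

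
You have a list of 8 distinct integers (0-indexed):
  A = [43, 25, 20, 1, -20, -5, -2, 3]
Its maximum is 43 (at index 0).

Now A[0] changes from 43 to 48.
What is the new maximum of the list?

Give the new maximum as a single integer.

Old max = 43 (at index 0)
Change: A[0] 43 -> 48
Changed element WAS the max -> may need rescan.
  Max of remaining elements: 25
  New max = max(48, 25) = 48

Answer: 48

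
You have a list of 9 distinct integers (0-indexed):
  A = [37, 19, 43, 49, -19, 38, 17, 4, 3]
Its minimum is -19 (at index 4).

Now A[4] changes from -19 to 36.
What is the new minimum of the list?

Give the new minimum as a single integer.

Answer: 3

Derivation:
Old min = -19 (at index 4)
Change: A[4] -19 -> 36
Changed element WAS the min. Need to check: is 36 still <= all others?
  Min of remaining elements: 3
  New min = min(36, 3) = 3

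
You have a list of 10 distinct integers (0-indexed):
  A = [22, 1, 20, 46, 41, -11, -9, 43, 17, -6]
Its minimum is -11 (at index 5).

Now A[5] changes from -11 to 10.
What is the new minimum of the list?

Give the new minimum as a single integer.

Answer: -9

Derivation:
Old min = -11 (at index 5)
Change: A[5] -11 -> 10
Changed element WAS the min. Need to check: is 10 still <= all others?
  Min of remaining elements: -9
  New min = min(10, -9) = -9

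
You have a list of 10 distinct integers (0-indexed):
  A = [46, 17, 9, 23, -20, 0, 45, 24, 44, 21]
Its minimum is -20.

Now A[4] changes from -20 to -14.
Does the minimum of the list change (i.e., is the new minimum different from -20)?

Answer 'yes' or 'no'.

Old min = -20
Change: A[4] -20 -> -14
Changed element was the min; new min must be rechecked.
New min = -14; changed? yes

Answer: yes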